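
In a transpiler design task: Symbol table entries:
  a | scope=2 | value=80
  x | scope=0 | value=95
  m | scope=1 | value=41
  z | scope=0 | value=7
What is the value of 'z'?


Searching symbol table for 'z':
  a | scope=2 | value=80
  x | scope=0 | value=95
  m | scope=1 | value=41
  z | scope=0 | value=7 <- MATCH
Found 'z' at scope 0 with value 7

7


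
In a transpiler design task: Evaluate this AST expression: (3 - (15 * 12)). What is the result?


Expression: (3 - (15 * 12))
Evaluating step by step:
  15 * 12 = 180
  3 - 180 = -177
Result: -177

-177


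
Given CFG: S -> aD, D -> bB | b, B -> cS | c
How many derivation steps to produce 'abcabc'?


Grammar: S -> aD, D -> bB | b, B -> cS | c
Deriving 'abcabc':
Step 1: S -> aD => aD
Step 2: D -> bB => abB
Step 3: B -> cS => abcS
Step 4: S -> aD => abcaD
Step 5: D -> bB => abcabB
Step 6: B -> c => abcabc
Total derivation steps: 6

6


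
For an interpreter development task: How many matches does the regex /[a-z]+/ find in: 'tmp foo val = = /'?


Pattern: /[a-z]+/ (identifiers)
Input: 'tmp foo val = = /'
Scanning for matches:
  Match 1: 'tmp'
  Match 2: 'foo'
  Match 3: 'val'
Total matches: 3

3


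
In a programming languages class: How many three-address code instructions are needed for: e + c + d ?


Expression: e + c + d
Generating three-address code (respecting * over +/- precedence):
  Instruction 1: t1 = e + c
  Instruction 2: t2 = t1 + d
Total instructions: 2

2


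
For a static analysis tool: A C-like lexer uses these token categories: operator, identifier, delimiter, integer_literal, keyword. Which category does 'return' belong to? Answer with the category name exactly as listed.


Token: 'return'
Checking categories:
  identifier: no
  integer_literal: no
  operator: no
  keyword: YES
  delimiter: no
Category: keyword

keyword


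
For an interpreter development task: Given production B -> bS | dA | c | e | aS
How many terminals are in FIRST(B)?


Production: B -> bS | dA | c | e | aS
Examining each alternative for leading terminals:
  B -> bS : first terminal = 'b'
  B -> dA : first terminal = 'd'
  B -> c : first terminal = 'c'
  B -> e : first terminal = 'e'
  B -> aS : first terminal = 'a'
FIRST(B) = {a, b, c, d, e}
Count: 5

5


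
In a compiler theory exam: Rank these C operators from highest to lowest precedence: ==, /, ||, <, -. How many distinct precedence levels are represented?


Looking up precedence for each operator:
  == -> precedence 3
  / -> precedence 6
  || -> precedence 1
  < -> precedence 4
  - -> precedence 5
Sorted highest to lowest: /, -, <, ==, ||
Distinct precedence values: [6, 5, 4, 3, 1]
Number of distinct levels: 5

5


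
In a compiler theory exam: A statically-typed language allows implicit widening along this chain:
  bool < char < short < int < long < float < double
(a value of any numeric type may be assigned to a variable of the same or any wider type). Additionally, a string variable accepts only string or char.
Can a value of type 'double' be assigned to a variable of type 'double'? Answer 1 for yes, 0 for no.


Target variable type: double
Source value type: double
Numeric ranks: double=6, double=6
Widening allowed iff rank(source) <= rank(target): 6 <= 6? Yes
Result: 1

1


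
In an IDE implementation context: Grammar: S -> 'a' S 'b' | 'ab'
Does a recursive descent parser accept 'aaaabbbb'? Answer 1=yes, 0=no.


Grammar accepts strings of the form a^n b^n (n >= 1)
Word: 'aaaabbbb'
Counting: 4 a's and 4 b's
Check: 4 == 4? Yes
Derivation (S -> aSb applied 3 time(s), then S -> ab): S => aSb => aaSbb => aaaSbbb => aaaabbbb
Accepted

1


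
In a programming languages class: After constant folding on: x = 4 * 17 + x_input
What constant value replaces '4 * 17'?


Identifying constant sub-expression:
  Original: x = 4 * 17 + x_input
  4 and 17 are both compile-time constants
  Evaluating: 4 * 17 = 68
  After folding: x = 68 + x_input

68


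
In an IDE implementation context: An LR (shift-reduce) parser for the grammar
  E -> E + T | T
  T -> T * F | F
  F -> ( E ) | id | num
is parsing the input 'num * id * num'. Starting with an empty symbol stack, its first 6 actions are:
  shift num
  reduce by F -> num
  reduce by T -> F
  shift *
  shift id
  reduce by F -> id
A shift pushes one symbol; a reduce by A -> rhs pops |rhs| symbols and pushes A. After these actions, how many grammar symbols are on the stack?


Tracking the symbol stack through each action:
  Action 1: shift 'num' : push -> stack = [num] (size 1)
  Action 2: reduce by F -> num : pop 1, push F -> stack = [F] (size 1)
  Action 3: reduce by T -> F : pop 1, push T -> stack = [T] (size 1)
  Action 4: shift '*' : push -> stack = [T, *] (size 2)
  Action 5: shift 'id' : push -> stack = [T, *, id] (size 3)
  Action 6: reduce by F -> id : pop 1, push F -> stack = [T, *, F] (size 3)
Final stack size: 3

3


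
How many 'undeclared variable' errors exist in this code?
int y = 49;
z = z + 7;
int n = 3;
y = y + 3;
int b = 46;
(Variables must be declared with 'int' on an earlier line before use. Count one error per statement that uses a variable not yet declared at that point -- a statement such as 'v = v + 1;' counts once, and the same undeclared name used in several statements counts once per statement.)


Scanning code line by line:
  Line 1: declare 'y' -> declared = ['y']
  Line 2: use 'z' -> ERROR (undeclared)
  Line 3: declare 'n' -> declared = ['n', 'y']
  Line 4: use 'y' -> OK (declared)
  Line 5: declare 'b' -> declared = ['b', 'n', 'y']
Total undeclared variable errors: 1

1


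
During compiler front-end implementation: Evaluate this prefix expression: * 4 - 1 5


Parsing prefix expression: * 4 - 1 5
Step 1: Innermost operation '- 1 5'
  1 - 5 = -4
Step 2: Outer operation '* 4 [-4]'
  4 * -4 = -16

-16


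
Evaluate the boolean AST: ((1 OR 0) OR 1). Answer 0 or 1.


Step 1: Evaluate inner node
  1 OR 0 = 1
Step 2: Evaluate root node
  1 OR 1 = 1

1


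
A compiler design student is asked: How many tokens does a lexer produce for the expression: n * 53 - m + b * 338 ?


Scanning 'n * 53 - m + b * 338'
Token 1: 'n' -> identifier
Token 2: '*' -> operator
Token 3: '53' -> integer_literal
Token 4: '-' -> operator
Token 5: 'm' -> identifier
Token 6: '+' -> operator
Token 7: 'b' -> identifier
Token 8: '*' -> operator
Token 9: '338' -> integer_literal
Total tokens: 9

9


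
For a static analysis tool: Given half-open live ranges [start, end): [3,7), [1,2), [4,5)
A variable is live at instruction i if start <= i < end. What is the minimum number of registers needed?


Live ranges:
  Var0: [3, 7)
  Var1: [1, 2)
  Var2: [4, 5)
Sweep-line events (position, delta, active):
  pos=1 start -> active=1
  pos=2 end -> active=0
  pos=3 start -> active=1
  pos=4 start -> active=2
  pos=5 end -> active=1
  pos=7 end -> active=0
Maximum simultaneous active: 2
Minimum registers needed: 2

2


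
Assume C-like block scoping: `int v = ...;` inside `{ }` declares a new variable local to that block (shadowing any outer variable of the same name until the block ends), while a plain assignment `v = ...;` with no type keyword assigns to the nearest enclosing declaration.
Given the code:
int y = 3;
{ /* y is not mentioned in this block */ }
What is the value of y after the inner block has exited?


Analyzing scoping rules:
Outer scope: declares y = 3
Inner block: y is neither redeclared nor assigned -> unchanged
After the block -> 3
Result: 3

3


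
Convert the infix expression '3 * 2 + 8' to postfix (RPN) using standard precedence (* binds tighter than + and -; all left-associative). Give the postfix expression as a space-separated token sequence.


Applying the shunting-yard algorithm:
  Operand 3 -> output
  Push '*' onto operator stack -> op-stack: [*]
  Operand 2 -> output
  See '+' (prec 1); top '*' (prec 2) >= it -> pop '*' to output
  Push '+' onto operator stack -> op-stack: [+]
  Operand 8 -> output
  End of input: pop '+' to output
Postfix result: 3 2 * 8 +

3 2 * 8 +


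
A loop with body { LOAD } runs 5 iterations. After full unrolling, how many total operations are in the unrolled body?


Loop body operations: LOAD (1 op per iteration)
Unrolling 5 iterations:
  Iteration 1: LOAD (1 ops)
  Iteration 2: LOAD (1 ops)
  Iteration 3: LOAD (1 ops)
  Iteration 4: LOAD (1 ops)
  Iteration 5: LOAD (1 ops)
Total: 5 iterations * 1 ops/iter = 5 operations

5


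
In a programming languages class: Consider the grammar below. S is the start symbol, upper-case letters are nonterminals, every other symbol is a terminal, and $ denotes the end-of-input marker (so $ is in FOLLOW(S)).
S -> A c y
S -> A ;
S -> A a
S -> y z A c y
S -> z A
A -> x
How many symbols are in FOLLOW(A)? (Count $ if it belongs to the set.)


S is the start symbol and does not occur in any rule body, so FOLLOW(S) = {$}.
Examining every occurrence of A in a rule body:
  S -> A c y : A is followed by terminal 'c' -> add 'c'
  S -> A ; : A is followed by terminal ';' -> add ';'
  S -> A a : A is followed by terminal 'a' -> add 'a'
  S -> y z A c y : A is followed by terminal 'c' -> add 'c' (already in the set)
  S -> z A : A is at the right end -> add FOLLOW(S) = {$}
  A -> x : A does not occur in the body -> contributes nothing
FOLLOW(A) = {;, a, c, $}
Count: 4

4


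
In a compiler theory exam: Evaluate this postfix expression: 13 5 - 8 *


Processing tokens left to right:
Push 13, Push 5
Pop 13 and 5, compute 13 - 5 = 8, push 8
Push 8
Pop 8 and 8, compute 8 * 8 = 64, push 64
Stack result: 64

64


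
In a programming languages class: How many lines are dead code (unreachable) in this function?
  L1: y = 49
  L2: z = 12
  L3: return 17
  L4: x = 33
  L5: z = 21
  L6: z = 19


Analyzing control flow:
  L1: reachable (before return)
  L2: reachable (before return)
  L3: reachable (return statement)
  L4: DEAD (after return at L3)
  L5: DEAD (after return at L3)
  L6: DEAD (after return at L3)
Return at L3, total lines = 6
Dead lines: L4 through L6
Count: 3

3


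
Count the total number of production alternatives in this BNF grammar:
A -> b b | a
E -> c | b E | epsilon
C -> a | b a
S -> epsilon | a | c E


Counting alternatives per rule:
  A: 2 alternative(s)
  E: 3 alternative(s)
  C: 2 alternative(s)
  S: 3 alternative(s)
Sum: 2 + 3 + 2 + 3 = 10

10


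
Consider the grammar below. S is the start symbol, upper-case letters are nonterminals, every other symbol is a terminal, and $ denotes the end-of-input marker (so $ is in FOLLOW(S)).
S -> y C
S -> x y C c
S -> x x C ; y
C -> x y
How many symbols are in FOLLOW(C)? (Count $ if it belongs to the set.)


S is the start symbol and does not occur in any rule body, so FOLLOW(S) = {$}.
Examining every occurrence of C in a rule body:
  S -> y C : C is at the right end -> add FOLLOW(S) = {$}
  S -> x y C c : C is followed by terminal 'c' -> add 'c'
  S -> x x C ; y : C is followed by terminal ';' -> add ';'
  C -> x y : C does not occur in the body -> contributes nothing
FOLLOW(C) = {;, c, $}
Count: 3

3


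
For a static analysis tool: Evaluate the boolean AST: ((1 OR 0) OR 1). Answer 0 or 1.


Step 1: Evaluate inner node
  1 OR 0 = 1
Step 2: Evaluate root node
  1 OR 1 = 1

1


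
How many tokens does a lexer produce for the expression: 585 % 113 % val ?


Scanning '585 % 113 % val'
Token 1: '585' -> integer_literal
Token 2: '%' -> operator
Token 3: '113' -> integer_literal
Token 4: '%' -> operator
Token 5: 'val' -> identifier
Total tokens: 5

5


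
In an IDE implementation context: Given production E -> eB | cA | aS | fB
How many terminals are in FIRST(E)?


Production: E -> eB | cA | aS | fB
Examining each alternative for leading terminals:
  E -> eB : first terminal = 'e'
  E -> cA : first terminal = 'c'
  E -> aS : first terminal = 'a'
  E -> fB : first terminal = 'f'
FIRST(E) = {a, c, e, f}
Count: 4

4


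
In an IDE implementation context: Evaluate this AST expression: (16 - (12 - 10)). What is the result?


Expression: (16 - (12 - 10))
Evaluating step by step:
  12 - 10 = 2
  16 - 2 = 14
Result: 14

14


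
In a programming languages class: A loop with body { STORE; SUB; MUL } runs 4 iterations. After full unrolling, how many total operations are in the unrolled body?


Loop body operations: STORE, SUB, MUL (3 ops per iteration)
Unrolling 4 iterations:
  Iteration 1: STORE, SUB, MUL (3 ops)
  Iteration 2: STORE, SUB, MUL (3 ops)
  Iteration 3: STORE, SUB, MUL (3 ops)
  Iteration 4: STORE, SUB, MUL (3 ops)
Total: 4 iterations * 3 ops/iter = 12 operations

12


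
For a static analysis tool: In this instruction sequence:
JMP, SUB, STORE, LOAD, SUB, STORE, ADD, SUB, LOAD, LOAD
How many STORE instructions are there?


Scanning instruction sequence for STORE:
  Position 1: JMP
  Position 2: SUB
  Position 3: STORE <- MATCH
  Position 4: LOAD
  Position 5: SUB
  Position 6: STORE <- MATCH
  Position 7: ADD
  Position 8: SUB
  Position 9: LOAD
  Position 10: LOAD
Matches at positions: [3, 6]
Total STORE count: 2

2


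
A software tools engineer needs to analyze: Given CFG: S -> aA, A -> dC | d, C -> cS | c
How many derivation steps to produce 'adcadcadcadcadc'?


Grammar: S -> aA, A -> dC | d, C -> cS | c
Deriving 'adcadcadcadcadc':
Step 1: S -> aA => aA
Step 2: A -> dC => adC
Step 3: C -> cS => adcS
Step 4: S -> aA => adcaA
Step 5: A -> dC => adcadC
Step 6: C -> cS => adcadcS
Step 7: S -> aA => adcadcaA
Step 8: A -> dC => adcadcadC
Step 9: C -> cS => adcadcadcS
Step 10: S -> aA => adcadcadcaA
Step 11: A -> dC => adcadcadcadC
Step 12: C -> cS => adcadcadcadcS
Step 13: S -> aA => adcadcadcadcaA
Step 14: A -> dC => adcadcadcadcadC
Step 15: C -> c => adcadcadcadcadc
Total derivation steps: 15

15


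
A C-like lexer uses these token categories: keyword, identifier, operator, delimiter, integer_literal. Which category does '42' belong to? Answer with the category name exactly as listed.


Token: '42'
Checking categories:
  identifier: no
  integer_literal: YES
  operator: no
  keyword: no
  delimiter: no
Category: integer_literal

integer_literal


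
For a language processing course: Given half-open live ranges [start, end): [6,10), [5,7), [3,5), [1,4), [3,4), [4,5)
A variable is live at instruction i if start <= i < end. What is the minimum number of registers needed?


Live ranges:
  Var0: [6, 10)
  Var1: [5, 7)
  Var2: [3, 5)
  Var3: [1, 4)
  Var4: [3, 4)
  Var5: [4, 5)
Sweep-line events (position, delta, active):
  pos=1 start -> active=1
  pos=3 start -> active=2
  pos=3 start -> active=3
  pos=4 end -> active=2
  pos=4 end -> active=1
  pos=4 start -> active=2
  pos=5 end -> active=1
  pos=5 end -> active=0
  pos=5 start -> active=1
  pos=6 start -> active=2
  pos=7 end -> active=1
  pos=10 end -> active=0
Maximum simultaneous active: 3
Minimum registers needed: 3

3


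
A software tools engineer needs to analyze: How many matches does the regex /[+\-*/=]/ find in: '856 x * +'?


Pattern: /[+\-*/=]/ (operators)
Input: '856 x * +'
Scanning for matches:
  Match 1: '*'
  Match 2: '+'
Total matches: 2

2


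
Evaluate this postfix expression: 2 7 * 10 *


Processing tokens left to right:
Push 2, Push 7
Pop 2 and 7, compute 2 * 7 = 14, push 14
Push 10
Pop 14 and 10, compute 14 * 10 = 140, push 140
Stack result: 140

140


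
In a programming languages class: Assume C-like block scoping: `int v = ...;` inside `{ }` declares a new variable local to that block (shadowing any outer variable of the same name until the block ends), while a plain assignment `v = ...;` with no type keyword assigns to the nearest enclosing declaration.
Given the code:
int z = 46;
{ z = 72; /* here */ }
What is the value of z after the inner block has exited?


Analyzing scoping rules:
Outer scope: declares z = 46
Inner block: 'z = 72;' has no type keyword, so it is an assignment to the outer z (no shadowing)
The assignment changed the outer variable itself, so the new value persists after the block -> 72
Result: 72

72


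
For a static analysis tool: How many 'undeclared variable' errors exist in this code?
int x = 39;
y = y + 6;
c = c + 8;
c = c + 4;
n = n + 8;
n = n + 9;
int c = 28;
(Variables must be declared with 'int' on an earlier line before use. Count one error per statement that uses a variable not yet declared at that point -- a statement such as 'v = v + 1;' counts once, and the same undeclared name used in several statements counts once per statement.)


Scanning code line by line:
  Line 1: declare 'x' -> declared = ['x']
  Line 2: use 'y' -> ERROR (undeclared)
  Line 3: use 'c' -> ERROR (undeclared)
  Line 4: use 'c' -> ERROR (undeclared)
  Line 5: use 'n' -> ERROR (undeclared)
  Line 6: use 'n' -> ERROR (undeclared)
  Line 7: declare 'c' -> declared = ['c', 'x']
Total undeclared variable errors: 5

5


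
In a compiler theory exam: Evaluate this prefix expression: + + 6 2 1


Parsing prefix expression: + + 6 2 1
Step 1: Innermost operation '+ 6 2'
  6 + 2 = 8
Step 2: Outer operation '+ [8] 1'
  8 + 1 = 9

9


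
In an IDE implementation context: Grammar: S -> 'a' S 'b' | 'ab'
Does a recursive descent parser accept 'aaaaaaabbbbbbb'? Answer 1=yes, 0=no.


Grammar accepts strings of the form a^n b^n (n >= 1)
Word: 'aaaaaaabbbbbbb'
Counting: 7 a's and 7 b's
Check: 7 == 7? Yes
Derivation (S -> aSb applied 6 time(s), then S -> ab): S => aSb => aaSbb => aaaSbbb => aaaaSbbbb => aaaaaSbbbbb => aaaaaaSbbbbbb => aaaaaaabbbbbbb
Accepted

1


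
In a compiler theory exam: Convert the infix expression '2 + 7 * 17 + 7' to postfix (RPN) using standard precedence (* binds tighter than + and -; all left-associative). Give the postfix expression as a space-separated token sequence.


Applying the shunting-yard algorithm:
  Operand 2 -> output
  Push '+' onto operator stack -> op-stack: [+]
  Operand 7 -> output
  Push '*' onto operator stack -> op-stack: [+, *]
  Operand 17 -> output
  See '+' (prec 1); top '*' (prec 2) >= it -> pop '*' to output
  See '+' (prec 1); top '+' (prec 1) >= it -> pop '+' to output
  Push '+' onto operator stack -> op-stack: [+]
  Operand 7 -> output
  End of input: pop '+' to output
Postfix result: 2 7 17 * + 7 +

2 7 17 * + 7 +


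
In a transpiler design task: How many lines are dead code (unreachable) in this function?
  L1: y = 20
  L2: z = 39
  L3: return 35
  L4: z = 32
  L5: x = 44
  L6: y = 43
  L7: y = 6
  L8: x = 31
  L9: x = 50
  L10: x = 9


Analyzing control flow:
  L1: reachable (before return)
  L2: reachable (before return)
  L3: reachable (return statement)
  L4: DEAD (after return at L3)
  L5: DEAD (after return at L3)
  L6: DEAD (after return at L3)
  L7: DEAD (after return at L3)
  L8: DEAD (after return at L3)
  L9: DEAD (after return at L3)
  L10: DEAD (after return at L3)
Return at L3, total lines = 10
Dead lines: L4 through L10
Count: 7

7


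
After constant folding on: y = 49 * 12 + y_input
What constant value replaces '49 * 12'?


Identifying constant sub-expression:
  Original: y = 49 * 12 + y_input
  49 and 12 are both compile-time constants
  Evaluating: 49 * 12 = 588
  After folding: y = 588 + y_input

588


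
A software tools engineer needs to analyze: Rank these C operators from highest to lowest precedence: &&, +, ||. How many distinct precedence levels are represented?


Looking up precedence for each operator:
  && -> precedence 2
  + -> precedence 5
  || -> precedence 1
Sorted highest to lowest: +, &&, ||
Distinct precedence values: [5, 2, 1]
Number of distinct levels: 3

3


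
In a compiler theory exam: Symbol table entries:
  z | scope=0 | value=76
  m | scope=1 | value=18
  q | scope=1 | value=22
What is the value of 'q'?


Searching symbol table for 'q':
  z | scope=0 | value=76
  m | scope=1 | value=18
  q | scope=1 | value=22 <- MATCH
Found 'q' at scope 1 with value 22

22


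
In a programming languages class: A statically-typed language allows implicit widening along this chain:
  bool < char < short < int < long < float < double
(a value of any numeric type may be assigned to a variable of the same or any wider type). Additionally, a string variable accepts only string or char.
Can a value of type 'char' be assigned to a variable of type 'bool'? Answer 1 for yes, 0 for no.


Target variable type: bool
Source value type: char
Numeric ranks: char=1, bool=0
Widening allowed iff rank(source) <= rank(target): 1 <= 0? No
Result: 0

0


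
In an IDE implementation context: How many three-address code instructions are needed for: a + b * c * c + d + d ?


Expression: a + b * c * c + d + d
Generating three-address code (respecting * over +/- precedence):
  Instruction 1: t1 = b * c
  Instruction 2: t2 = t1 * c
  Instruction 3: t3 = a + t2
  Instruction 4: t4 = t3 + d
  Instruction 5: t5 = t4 + d
Total instructions: 5

5


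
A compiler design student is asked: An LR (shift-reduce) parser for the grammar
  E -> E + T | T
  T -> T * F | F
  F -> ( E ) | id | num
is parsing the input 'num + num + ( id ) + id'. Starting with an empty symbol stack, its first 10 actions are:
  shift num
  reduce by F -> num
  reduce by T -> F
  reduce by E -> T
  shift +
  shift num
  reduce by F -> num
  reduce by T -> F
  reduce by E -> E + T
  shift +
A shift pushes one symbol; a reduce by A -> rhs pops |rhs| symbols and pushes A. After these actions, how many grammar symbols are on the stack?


Tracking the symbol stack through each action:
  Action 1: shift 'num' : push -> stack = [num] (size 1)
  Action 2: reduce by F -> num : pop 1, push F -> stack = [F] (size 1)
  Action 3: reduce by T -> F : pop 1, push T -> stack = [T] (size 1)
  Action 4: reduce by E -> T : pop 1, push E -> stack = [E] (size 1)
  Action 5: shift '+' : push -> stack = [E, +] (size 2)
  Action 6: shift 'num' : push -> stack = [E, +, num] (size 3)
  Action 7: reduce by F -> num : pop 1, push F -> stack = [E, +, F] (size 3)
  Action 8: reduce by T -> F : pop 1, push T -> stack = [E, +, T] (size 3)
  Action 9: reduce by E -> E + T : pop 3, push E -> stack = [E] (size 1)
  Action 10: shift '+' : push -> stack = [E, +] (size 2)
Final stack size: 2

2


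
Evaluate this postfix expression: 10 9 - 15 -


Processing tokens left to right:
Push 10, Push 9
Pop 10 and 9, compute 10 - 9 = 1, push 1
Push 15
Pop 1 and 15, compute 1 - 15 = -14, push -14
Stack result: -14

-14


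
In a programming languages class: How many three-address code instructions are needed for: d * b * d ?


Expression: d * b * d
Generating three-address code (respecting * over +/- precedence):
  Instruction 1: t1 = d * b
  Instruction 2: t2 = t1 * d
Total instructions: 2

2


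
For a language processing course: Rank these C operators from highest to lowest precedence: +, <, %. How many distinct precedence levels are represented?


Looking up precedence for each operator:
  + -> precedence 5
  < -> precedence 4
  % -> precedence 6
Sorted highest to lowest: %, +, <
Distinct precedence values: [6, 5, 4]
Number of distinct levels: 3

3


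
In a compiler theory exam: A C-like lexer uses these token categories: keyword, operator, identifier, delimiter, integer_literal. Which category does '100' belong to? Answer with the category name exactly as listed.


Token: '100'
Checking categories:
  identifier: no
  integer_literal: YES
  operator: no
  keyword: no
  delimiter: no
Category: integer_literal

integer_literal


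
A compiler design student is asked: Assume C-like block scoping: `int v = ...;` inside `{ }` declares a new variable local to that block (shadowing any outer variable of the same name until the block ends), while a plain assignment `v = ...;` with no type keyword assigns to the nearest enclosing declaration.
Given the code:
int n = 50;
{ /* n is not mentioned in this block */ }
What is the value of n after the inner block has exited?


Analyzing scoping rules:
Outer scope: declares n = 50
Inner block: n is neither redeclared nor assigned -> unchanged
After the block -> 50
Result: 50

50


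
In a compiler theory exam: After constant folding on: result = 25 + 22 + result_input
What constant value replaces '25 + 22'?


Identifying constant sub-expression:
  Original: result = 25 + 22 + result_input
  25 and 22 are both compile-time constants
  Evaluating: 25 + 22 = 47
  After folding: result = 47 + result_input

47


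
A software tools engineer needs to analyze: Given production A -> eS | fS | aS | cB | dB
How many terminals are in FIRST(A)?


Production: A -> eS | fS | aS | cB | dB
Examining each alternative for leading terminals:
  A -> eS : first terminal = 'e'
  A -> fS : first terminal = 'f'
  A -> aS : first terminal = 'a'
  A -> cB : first terminal = 'c'
  A -> dB : first terminal = 'd'
FIRST(A) = {a, c, d, e, f}
Count: 5

5


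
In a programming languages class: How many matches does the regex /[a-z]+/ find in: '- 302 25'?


Pattern: /[a-z]+/ (identifiers)
Input: '- 302 25'
Scanning for matches:
Total matches: 0

0


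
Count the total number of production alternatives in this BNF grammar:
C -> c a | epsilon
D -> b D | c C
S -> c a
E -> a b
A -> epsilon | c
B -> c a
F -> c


Counting alternatives per rule:
  C: 2 alternative(s)
  D: 2 alternative(s)
  S: 1 alternative(s)
  E: 1 alternative(s)
  A: 2 alternative(s)
  B: 1 alternative(s)
  F: 1 alternative(s)
Sum: 2 + 2 + 1 + 1 + 2 + 1 + 1 = 10

10


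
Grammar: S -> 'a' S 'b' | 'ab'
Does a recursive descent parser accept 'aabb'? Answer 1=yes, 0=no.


Grammar accepts strings of the form a^n b^n (n >= 1)
Word: 'aabb'
Counting: 2 a's and 2 b's
Check: 2 == 2? Yes
Derivation (S -> aSb applied 1 time(s), then S -> ab): S => aSb => aabb
Accepted

1


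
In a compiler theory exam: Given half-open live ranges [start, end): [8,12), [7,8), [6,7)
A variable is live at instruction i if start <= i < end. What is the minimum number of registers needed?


Live ranges:
  Var0: [8, 12)
  Var1: [7, 8)
  Var2: [6, 7)
Sweep-line events (position, delta, active):
  pos=6 start -> active=1
  pos=7 end -> active=0
  pos=7 start -> active=1
  pos=8 end -> active=0
  pos=8 start -> active=1
  pos=12 end -> active=0
Maximum simultaneous active: 1
Minimum registers needed: 1

1


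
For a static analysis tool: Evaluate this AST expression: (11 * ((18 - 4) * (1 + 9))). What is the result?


Expression: (11 * ((18 - 4) * (1 + 9)))
Evaluating step by step:
  18 - 4 = 14
  1 + 9 = 10
  14 * 10 = 140
  11 * 140 = 1540
Result: 1540

1540


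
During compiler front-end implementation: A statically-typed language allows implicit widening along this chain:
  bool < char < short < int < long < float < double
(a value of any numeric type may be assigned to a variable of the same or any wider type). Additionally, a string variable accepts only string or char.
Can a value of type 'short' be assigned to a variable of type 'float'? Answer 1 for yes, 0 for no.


Target variable type: float
Source value type: short
Numeric ranks: short=2, float=5
Widening allowed iff rank(source) <= rank(target): 2 <= 5? Yes
Result: 1

1


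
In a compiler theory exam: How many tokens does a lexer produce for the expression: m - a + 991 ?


Scanning 'm - a + 991'
Token 1: 'm' -> identifier
Token 2: '-' -> operator
Token 3: 'a' -> identifier
Token 4: '+' -> operator
Token 5: '991' -> integer_literal
Total tokens: 5

5


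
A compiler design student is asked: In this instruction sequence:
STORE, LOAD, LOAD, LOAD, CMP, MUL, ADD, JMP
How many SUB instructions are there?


Scanning instruction sequence for SUB:
  Position 1: STORE
  Position 2: LOAD
  Position 3: LOAD
  Position 4: LOAD
  Position 5: CMP
  Position 6: MUL
  Position 7: ADD
  Position 8: JMP
Matches at positions: []
Total SUB count: 0

0


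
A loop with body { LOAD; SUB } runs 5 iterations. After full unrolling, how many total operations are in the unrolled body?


Loop body operations: LOAD, SUB (2 ops per iteration)
Unrolling 5 iterations:
  Iteration 1: LOAD, SUB (2 ops)
  Iteration 2: LOAD, SUB (2 ops)
  Iteration 3: LOAD, SUB (2 ops)
  Iteration 4: LOAD, SUB (2 ops)
  Iteration 5: LOAD, SUB (2 ops)
Total: 5 iterations * 2 ops/iter = 10 operations

10


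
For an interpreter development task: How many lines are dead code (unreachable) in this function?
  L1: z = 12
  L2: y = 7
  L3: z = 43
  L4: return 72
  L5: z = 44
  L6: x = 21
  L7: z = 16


Analyzing control flow:
  L1: reachable (before return)
  L2: reachable (before return)
  L3: reachable (before return)
  L4: reachable (return statement)
  L5: DEAD (after return at L4)
  L6: DEAD (after return at L4)
  L7: DEAD (after return at L4)
Return at L4, total lines = 7
Dead lines: L5 through L7
Count: 3

3


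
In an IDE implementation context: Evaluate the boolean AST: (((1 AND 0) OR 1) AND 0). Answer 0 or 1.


Step 1: Evaluate inner node
  1 AND 0 = 0
Step 2: Evaluate next node
  0 OR 1 = 1
Step 3: Evaluate root node
  1 AND 0 = 0

0


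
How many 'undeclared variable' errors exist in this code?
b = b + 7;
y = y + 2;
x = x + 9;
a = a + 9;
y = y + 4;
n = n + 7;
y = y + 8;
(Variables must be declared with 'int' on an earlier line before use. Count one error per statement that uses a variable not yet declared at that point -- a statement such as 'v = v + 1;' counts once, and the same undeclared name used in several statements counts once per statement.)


Scanning code line by line:
  Line 1: use 'b' -> ERROR (undeclared)
  Line 2: use 'y' -> ERROR (undeclared)
  Line 3: use 'x' -> ERROR (undeclared)
  Line 4: use 'a' -> ERROR (undeclared)
  Line 5: use 'y' -> ERROR (undeclared)
  Line 6: use 'n' -> ERROR (undeclared)
  Line 7: use 'y' -> ERROR (undeclared)
Total undeclared variable errors: 7

7


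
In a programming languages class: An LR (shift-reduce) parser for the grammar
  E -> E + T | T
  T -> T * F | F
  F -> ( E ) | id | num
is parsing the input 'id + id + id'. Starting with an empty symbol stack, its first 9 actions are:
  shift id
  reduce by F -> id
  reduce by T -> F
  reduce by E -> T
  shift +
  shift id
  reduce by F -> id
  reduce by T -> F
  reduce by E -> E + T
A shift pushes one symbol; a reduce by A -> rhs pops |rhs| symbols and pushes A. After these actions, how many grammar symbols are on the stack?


Tracking the symbol stack through each action:
  Action 1: shift 'id' : push -> stack = [id] (size 1)
  Action 2: reduce by F -> id : pop 1, push F -> stack = [F] (size 1)
  Action 3: reduce by T -> F : pop 1, push T -> stack = [T] (size 1)
  Action 4: reduce by E -> T : pop 1, push E -> stack = [E] (size 1)
  Action 5: shift '+' : push -> stack = [E, +] (size 2)
  Action 6: shift 'id' : push -> stack = [E, +, id] (size 3)
  Action 7: reduce by F -> id : pop 1, push F -> stack = [E, +, F] (size 3)
  Action 8: reduce by T -> F : pop 1, push T -> stack = [E, +, T] (size 3)
  Action 9: reduce by E -> E + T : pop 3, push E -> stack = [E] (size 1)
Final stack size: 1

1


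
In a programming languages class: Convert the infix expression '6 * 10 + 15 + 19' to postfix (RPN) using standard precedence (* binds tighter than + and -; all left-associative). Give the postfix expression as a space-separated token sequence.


Applying the shunting-yard algorithm:
  Operand 6 -> output
  Push '*' onto operator stack -> op-stack: [*]
  Operand 10 -> output
  See '+' (prec 1); top '*' (prec 2) >= it -> pop '*' to output
  Push '+' onto operator stack -> op-stack: [+]
  Operand 15 -> output
  See '+' (prec 1); top '+' (prec 1) >= it -> pop '+' to output
  Push '+' onto operator stack -> op-stack: [+]
  Operand 19 -> output
  End of input: pop '+' to output
Postfix result: 6 10 * 15 + 19 +

6 10 * 15 + 19 +


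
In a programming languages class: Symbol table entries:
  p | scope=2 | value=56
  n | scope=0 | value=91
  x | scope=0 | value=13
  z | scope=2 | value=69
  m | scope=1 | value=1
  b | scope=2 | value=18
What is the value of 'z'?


Searching symbol table for 'z':
  p | scope=2 | value=56
  n | scope=0 | value=91
  x | scope=0 | value=13
  z | scope=2 | value=69 <- MATCH
  m | scope=1 | value=1
  b | scope=2 | value=18
Found 'z' at scope 2 with value 69

69


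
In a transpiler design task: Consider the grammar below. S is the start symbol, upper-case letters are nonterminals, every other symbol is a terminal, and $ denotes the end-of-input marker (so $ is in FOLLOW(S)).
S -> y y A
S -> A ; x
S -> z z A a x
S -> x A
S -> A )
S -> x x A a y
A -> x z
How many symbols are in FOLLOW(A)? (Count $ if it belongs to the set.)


S is the start symbol and does not occur in any rule body, so FOLLOW(S) = {$}.
Examining every occurrence of A in a rule body:
  S -> y y A : A is at the right end -> add FOLLOW(S) = {$}
  S -> A ; x : A is followed by terminal ';' -> add ';'
  S -> z z A a x : A is followed by terminal 'a' -> add 'a'
  S -> x A : A is at the right end -> add FOLLOW(S) = {$} (already in the set)
  S -> A ) : A is followed by terminal ')' -> add ')'
  S -> x x A a y : A is followed by terminal 'a' -> add 'a' (already in the set)
  A -> x z : A does not occur in the body -> contributes nothing
FOLLOW(A) = {), ;, a, $}
Count: 4

4


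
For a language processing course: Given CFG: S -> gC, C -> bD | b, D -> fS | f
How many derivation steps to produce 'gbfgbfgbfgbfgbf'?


Grammar: S -> gC, C -> bD | b, D -> fS | f
Deriving 'gbfgbfgbfgbfgbf':
Step 1: S -> gC => gC
Step 2: C -> bD => gbD
Step 3: D -> fS => gbfS
Step 4: S -> gC => gbfgC
Step 5: C -> bD => gbfgbD
Step 6: D -> fS => gbfgbfS
Step 7: S -> gC => gbfgbfgC
Step 8: C -> bD => gbfgbfgbD
Step 9: D -> fS => gbfgbfgbfS
Step 10: S -> gC => gbfgbfgbfgC
Step 11: C -> bD => gbfgbfgbfgbD
Step 12: D -> fS => gbfgbfgbfgbfS
Step 13: S -> gC => gbfgbfgbfgbfgC
Step 14: C -> bD => gbfgbfgbfgbfgbD
Step 15: D -> f => gbfgbfgbfgbfgbf
Total derivation steps: 15

15


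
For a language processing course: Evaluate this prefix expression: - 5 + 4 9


Parsing prefix expression: - 5 + 4 9
Step 1: Innermost operation '+ 4 9'
  4 + 9 = 13
Step 2: Outer operation '- 5 [13]'
  5 - 13 = -8

-8


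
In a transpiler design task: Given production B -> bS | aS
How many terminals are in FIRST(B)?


Production: B -> bS | aS
Examining each alternative for leading terminals:
  B -> bS : first terminal = 'b'
  B -> aS : first terminal = 'a'
FIRST(B) = {a, b}
Count: 2

2


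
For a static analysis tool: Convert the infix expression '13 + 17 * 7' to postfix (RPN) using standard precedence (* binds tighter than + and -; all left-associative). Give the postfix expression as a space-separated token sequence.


Applying the shunting-yard algorithm:
  Operand 13 -> output
  Push '+' onto operator stack -> op-stack: [+]
  Operand 17 -> output
  Push '*' onto operator stack -> op-stack: [+, *]
  Operand 7 -> output
  End of input: pop '*' to output
  End of input: pop '+' to output
Postfix result: 13 17 7 * +

13 17 7 * +


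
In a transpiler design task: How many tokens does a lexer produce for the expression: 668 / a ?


Scanning '668 / a'
Token 1: '668' -> integer_literal
Token 2: '/' -> operator
Token 3: 'a' -> identifier
Total tokens: 3

3


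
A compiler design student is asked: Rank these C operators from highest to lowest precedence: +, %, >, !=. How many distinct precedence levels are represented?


Looking up precedence for each operator:
  + -> precedence 5
  % -> precedence 6
  > -> precedence 4
  != -> precedence 3
Sorted highest to lowest: %, +, >, !=
Distinct precedence values: [6, 5, 4, 3]
Number of distinct levels: 4

4


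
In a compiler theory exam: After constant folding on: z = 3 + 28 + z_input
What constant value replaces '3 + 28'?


Identifying constant sub-expression:
  Original: z = 3 + 28 + z_input
  3 and 28 are both compile-time constants
  Evaluating: 3 + 28 = 31
  After folding: z = 31 + z_input

31


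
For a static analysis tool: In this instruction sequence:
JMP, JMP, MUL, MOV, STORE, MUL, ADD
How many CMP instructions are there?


Scanning instruction sequence for CMP:
  Position 1: JMP
  Position 2: JMP
  Position 3: MUL
  Position 4: MOV
  Position 5: STORE
  Position 6: MUL
  Position 7: ADD
Matches at positions: []
Total CMP count: 0

0


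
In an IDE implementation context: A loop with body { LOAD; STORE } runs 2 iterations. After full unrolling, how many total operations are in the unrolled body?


Loop body operations: LOAD, STORE (2 ops per iteration)
Unrolling 2 iterations:
  Iteration 1: LOAD, STORE (2 ops)
  Iteration 2: LOAD, STORE (2 ops)
Total: 2 iterations * 2 ops/iter = 4 operations

4


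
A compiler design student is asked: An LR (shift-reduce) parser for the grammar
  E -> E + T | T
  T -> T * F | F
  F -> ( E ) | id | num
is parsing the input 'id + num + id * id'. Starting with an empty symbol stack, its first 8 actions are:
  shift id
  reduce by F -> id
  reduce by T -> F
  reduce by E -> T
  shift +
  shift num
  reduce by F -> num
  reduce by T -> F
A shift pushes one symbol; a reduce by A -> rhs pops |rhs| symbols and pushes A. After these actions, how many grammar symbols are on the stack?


Tracking the symbol stack through each action:
  Action 1: shift 'id' : push -> stack = [id] (size 1)
  Action 2: reduce by F -> id : pop 1, push F -> stack = [F] (size 1)
  Action 3: reduce by T -> F : pop 1, push T -> stack = [T] (size 1)
  Action 4: reduce by E -> T : pop 1, push E -> stack = [E] (size 1)
  Action 5: shift '+' : push -> stack = [E, +] (size 2)
  Action 6: shift 'num' : push -> stack = [E, +, num] (size 3)
  Action 7: reduce by F -> num : pop 1, push F -> stack = [E, +, F] (size 3)
  Action 8: reduce by T -> F : pop 1, push T -> stack = [E, +, T] (size 3)
Final stack size: 3

3


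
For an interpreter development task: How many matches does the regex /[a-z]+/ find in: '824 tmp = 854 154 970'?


Pattern: /[a-z]+/ (identifiers)
Input: '824 tmp = 854 154 970'
Scanning for matches:
  Match 1: 'tmp'
Total matches: 1

1


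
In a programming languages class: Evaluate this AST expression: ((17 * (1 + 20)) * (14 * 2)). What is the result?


Expression: ((17 * (1 + 20)) * (14 * 2))
Evaluating step by step:
  1 + 20 = 21
  17 * 21 = 357
  14 * 2 = 28
  357 * 28 = 9996
Result: 9996

9996


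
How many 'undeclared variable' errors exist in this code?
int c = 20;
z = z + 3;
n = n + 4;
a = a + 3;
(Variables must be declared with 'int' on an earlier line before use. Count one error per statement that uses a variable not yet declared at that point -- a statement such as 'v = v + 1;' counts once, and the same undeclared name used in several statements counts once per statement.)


Scanning code line by line:
  Line 1: declare 'c' -> declared = ['c']
  Line 2: use 'z' -> ERROR (undeclared)
  Line 3: use 'n' -> ERROR (undeclared)
  Line 4: use 'a' -> ERROR (undeclared)
Total undeclared variable errors: 3

3


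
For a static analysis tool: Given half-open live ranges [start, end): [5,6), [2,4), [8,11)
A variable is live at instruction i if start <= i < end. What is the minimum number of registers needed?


Live ranges:
  Var0: [5, 6)
  Var1: [2, 4)
  Var2: [8, 11)
Sweep-line events (position, delta, active):
  pos=2 start -> active=1
  pos=4 end -> active=0
  pos=5 start -> active=1
  pos=6 end -> active=0
  pos=8 start -> active=1
  pos=11 end -> active=0
Maximum simultaneous active: 1
Minimum registers needed: 1

1


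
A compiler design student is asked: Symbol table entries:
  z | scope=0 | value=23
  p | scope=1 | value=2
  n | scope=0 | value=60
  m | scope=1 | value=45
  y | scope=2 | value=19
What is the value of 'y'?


Searching symbol table for 'y':
  z | scope=0 | value=23
  p | scope=1 | value=2
  n | scope=0 | value=60
  m | scope=1 | value=45
  y | scope=2 | value=19 <- MATCH
Found 'y' at scope 2 with value 19

19


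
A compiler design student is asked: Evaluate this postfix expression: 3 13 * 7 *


Processing tokens left to right:
Push 3, Push 13
Pop 3 and 13, compute 3 * 13 = 39, push 39
Push 7
Pop 39 and 7, compute 39 * 7 = 273, push 273
Stack result: 273

273


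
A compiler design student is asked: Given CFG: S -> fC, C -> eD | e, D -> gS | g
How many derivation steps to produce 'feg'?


Grammar: S -> fC, C -> eD | e, D -> gS | g
Deriving 'feg':
Step 1: S -> fC => fC
Step 2: C -> eD => feD
Step 3: D -> g => feg
Total derivation steps: 3

3
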